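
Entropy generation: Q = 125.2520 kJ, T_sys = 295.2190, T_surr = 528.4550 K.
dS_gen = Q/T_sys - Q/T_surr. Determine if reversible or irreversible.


dS_sys = 125.2520/295.2190 = 0.4243 kJ/K
dS_surr = -125.2520/528.4550 = -0.2370 kJ/K
dS_gen = 0.4243 - 0.2370 = 0.1873 kJ/K (irreversible)

dS_gen = 0.1873 kJ/K, irreversible


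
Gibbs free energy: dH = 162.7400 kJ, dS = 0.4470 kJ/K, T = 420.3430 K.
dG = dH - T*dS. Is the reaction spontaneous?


T*dS = 420.3430 * 0.4470 = 187.8933 kJ
dG = 162.7400 - 187.8933 = -25.1533 kJ (spontaneous)

dG = -25.1533 kJ, spontaneous


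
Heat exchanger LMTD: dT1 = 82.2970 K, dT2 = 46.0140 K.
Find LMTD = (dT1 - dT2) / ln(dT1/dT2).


dT1/dT2 = 1.7885
ln(dT1/dT2) = 0.5814
LMTD = 36.2830 / 0.5814 = 62.4074 K

62.4074 K


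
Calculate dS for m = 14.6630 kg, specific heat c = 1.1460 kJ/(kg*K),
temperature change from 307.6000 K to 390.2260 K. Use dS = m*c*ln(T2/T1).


T2/T1 = 1.2686
ln(T2/T1) = 0.2379
dS = 14.6630 * 1.1460 * 0.2379 = 3.9981 kJ/K

3.9981 kJ/K


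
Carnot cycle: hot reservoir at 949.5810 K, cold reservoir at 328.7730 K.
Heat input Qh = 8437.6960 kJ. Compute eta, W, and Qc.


eta = 1 - 328.7730/949.5810 = 0.6538
W = 0.6538 * 8437.6960 = 5516.3163 kJ
Qc = 8437.6960 - 5516.3163 = 2921.3797 kJ

eta = 65.3770%, W = 5516.3163 kJ, Qc = 2921.3797 kJ


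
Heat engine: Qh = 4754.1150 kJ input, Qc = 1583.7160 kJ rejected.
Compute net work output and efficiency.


W = 4754.1150 - 1583.7160 = 3170.3990 kJ
eta = 3170.3990 / 4754.1150 = 0.6669 = 66.6875%

W = 3170.3990 kJ, eta = 66.6875%


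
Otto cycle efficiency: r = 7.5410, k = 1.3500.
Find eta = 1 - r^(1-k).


r^(k-1) = 2.0282
eta = 1 - 1/2.0282 = 0.5069 = 50.6940%

50.6940%


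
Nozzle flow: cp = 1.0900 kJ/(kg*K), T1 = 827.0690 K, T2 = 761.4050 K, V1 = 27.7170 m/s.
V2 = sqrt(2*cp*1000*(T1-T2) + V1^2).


dT = 65.6640 K
2*cp*1000*dT = 143147.5200
V1^2 = 768.2321
V2 = sqrt(143915.7521) = 379.3623 m/s

379.3623 m/s


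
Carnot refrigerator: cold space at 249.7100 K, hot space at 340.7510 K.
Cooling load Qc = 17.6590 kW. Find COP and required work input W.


COP = 249.7100 / 91.0410 = 2.7428
W = 17.6590 / 2.7428 = 6.4382 kW

COP = 2.7428, W = 6.4382 kW


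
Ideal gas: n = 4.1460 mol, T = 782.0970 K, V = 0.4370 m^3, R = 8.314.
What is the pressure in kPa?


P = nRT/V = 4.1460 * 8.314 * 782.0970 / 0.4370
= 26958.7616 / 0.4370 = 61690.5299 Pa = 61.6905 kPa

61.6905 kPa


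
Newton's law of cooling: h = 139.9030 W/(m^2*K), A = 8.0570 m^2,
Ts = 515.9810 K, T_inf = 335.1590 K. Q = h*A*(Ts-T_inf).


dT = 180.8220 K
Q = 139.9030 * 8.0570 * 180.8220 = 203822.2819 W

203822.2819 W


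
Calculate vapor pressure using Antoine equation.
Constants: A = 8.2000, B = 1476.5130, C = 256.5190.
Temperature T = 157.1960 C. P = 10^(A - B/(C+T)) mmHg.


C+T = 413.7150
B/(C+T) = 3.5689
log10(P) = 8.2000 - 3.5689 = 4.6311
P = 10^4.6311 = 42764.8170 mmHg

42764.8170 mmHg


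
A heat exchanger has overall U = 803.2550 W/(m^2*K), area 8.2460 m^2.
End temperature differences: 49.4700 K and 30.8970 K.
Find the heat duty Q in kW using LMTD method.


LMTD = 39.4576 K
Q = 803.2550 * 8.2460 * 39.4576 = 261353.2243 W = 261.3532 kW

261.3532 kW


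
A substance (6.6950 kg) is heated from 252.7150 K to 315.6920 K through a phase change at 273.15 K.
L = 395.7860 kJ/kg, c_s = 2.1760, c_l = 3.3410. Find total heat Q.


Q1 (sensible, solid) = 6.6950 * 2.1760 * 20.4350 = 297.7036 kJ
Q2 (latent) = 6.6950 * 395.7860 = 2649.7873 kJ
Q3 (sensible, liquid) = 6.6950 * 3.3410 * 42.5420 = 951.5792 kJ
Q_total = 3899.0701 kJ

3899.0701 kJ


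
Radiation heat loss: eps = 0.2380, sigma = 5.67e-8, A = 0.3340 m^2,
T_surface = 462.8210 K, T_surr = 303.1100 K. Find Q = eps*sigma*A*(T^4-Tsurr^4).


T^4 = 4.5883e+10
Tsurr^4 = 8.4411e+09
Q = 0.2380 * 5.67e-8 * 0.3340 * 3.7442e+10 = 168.7580 W

168.7580 W


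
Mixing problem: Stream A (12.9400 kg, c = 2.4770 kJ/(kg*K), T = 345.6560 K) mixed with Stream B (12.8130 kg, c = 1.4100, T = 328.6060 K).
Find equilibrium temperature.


num = 17015.8019
den = 50.1187
Tf = 339.5100 K

339.5100 K


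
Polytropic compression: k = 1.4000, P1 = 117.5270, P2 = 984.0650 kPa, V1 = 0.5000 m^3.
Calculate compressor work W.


(k-1)/k = 0.2857
(P2/P1)^exp = 1.8352
W = 3.5000 * 117.5270 * 0.5000 * (1.8352 - 1) = 171.7760 kJ

171.7760 kJ


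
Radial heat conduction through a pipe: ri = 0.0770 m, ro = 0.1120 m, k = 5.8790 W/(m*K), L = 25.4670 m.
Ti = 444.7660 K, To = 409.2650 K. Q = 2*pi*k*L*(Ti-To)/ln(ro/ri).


dT = 35.5010 K
ln(ro/ri) = 0.3747
Q = 2*pi*5.8790*25.4670*35.5010 / 0.3747 = 89130.3481 W

89130.3481 W


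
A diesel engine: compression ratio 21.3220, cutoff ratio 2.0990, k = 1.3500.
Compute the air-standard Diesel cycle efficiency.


r^(k-1) = 2.9180
rc^k = 2.7209
eta = 0.6025 = 60.2496%

60.2496%


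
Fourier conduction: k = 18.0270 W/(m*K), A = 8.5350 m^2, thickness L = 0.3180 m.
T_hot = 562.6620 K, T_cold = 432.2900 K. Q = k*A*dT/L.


dT = 130.3720 K
Q = 18.0270 * 8.5350 * 130.3720 / 0.3180 = 63078.9117 W

63078.9117 W


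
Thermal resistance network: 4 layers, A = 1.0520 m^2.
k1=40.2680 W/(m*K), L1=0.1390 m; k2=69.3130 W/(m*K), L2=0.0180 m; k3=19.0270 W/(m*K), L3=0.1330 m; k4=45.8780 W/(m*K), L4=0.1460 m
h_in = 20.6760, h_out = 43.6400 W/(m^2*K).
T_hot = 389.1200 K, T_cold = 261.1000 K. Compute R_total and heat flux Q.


R_conv_in = 1/(20.6760*1.0520) = 0.0460
R_1 = 0.1390/(40.2680*1.0520) = 0.0033
R_2 = 0.0180/(69.3130*1.0520) = 0.0002
R_3 = 0.1330/(19.0270*1.0520) = 0.0066
R_4 = 0.1460/(45.8780*1.0520) = 0.0030
R_conv_out = 1/(43.6400*1.0520) = 0.0218
R_total = 0.0810 K/W
Q = 128.0200 / 0.0810 = 1581.3847 W

R_total = 0.0810 K/W, Q = 1581.3847 W


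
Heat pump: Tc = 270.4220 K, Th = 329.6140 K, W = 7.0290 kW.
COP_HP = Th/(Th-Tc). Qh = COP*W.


COP = 329.6140 / 59.1920 = 5.5686
Qh = 5.5686 * 7.0290 = 39.1414 kW

COP = 5.5686, Qh = 39.1414 kW


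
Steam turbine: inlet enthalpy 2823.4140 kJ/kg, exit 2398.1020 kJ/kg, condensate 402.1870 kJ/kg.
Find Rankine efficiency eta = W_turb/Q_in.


W = 425.3120 kJ/kg
Q_in = 2421.2270 kJ/kg
eta = 0.1757 = 17.5660%

eta = 17.5660%


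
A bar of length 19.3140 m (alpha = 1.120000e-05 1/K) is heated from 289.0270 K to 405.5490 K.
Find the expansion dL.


dT = 116.5220 K
dL = 1.120000e-05 * 19.3140 * 116.5220 = 0.025206 m
L_final = 19.339206 m

dL = 0.025206 m


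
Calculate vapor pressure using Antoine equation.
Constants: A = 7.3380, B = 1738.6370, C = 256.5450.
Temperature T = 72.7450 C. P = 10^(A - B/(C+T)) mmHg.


C+T = 329.2900
B/(C+T) = 5.2800
log10(P) = 7.3380 - 5.2800 = 2.0580
P = 10^2.0580 = 114.2992 mmHg

114.2992 mmHg


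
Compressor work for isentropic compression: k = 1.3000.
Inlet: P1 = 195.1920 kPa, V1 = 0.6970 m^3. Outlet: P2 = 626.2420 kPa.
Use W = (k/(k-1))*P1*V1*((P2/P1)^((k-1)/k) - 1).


(k-1)/k = 0.2308
(P2/P1)^exp = 1.3087
W = 4.3333 * 195.1920 * 0.6970 * (1.3087 - 1) = 181.9815 kJ

181.9815 kJ


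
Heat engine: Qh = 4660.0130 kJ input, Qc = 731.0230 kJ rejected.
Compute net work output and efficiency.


W = 4660.0130 - 731.0230 = 3928.9900 kJ
eta = 3928.9900 / 4660.0130 = 0.8431 = 84.3129%

W = 3928.9900 kJ, eta = 84.3129%


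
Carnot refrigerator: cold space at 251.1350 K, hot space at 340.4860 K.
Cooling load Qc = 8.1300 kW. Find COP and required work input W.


COP = 251.1350 / 89.3510 = 2.8107
W = 8.1300 / 2.8107 = 2.8926 kW

COP = 2.8107, W = 2.8926 kW


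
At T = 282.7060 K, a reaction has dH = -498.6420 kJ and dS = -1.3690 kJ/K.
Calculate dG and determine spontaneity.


T*dS = 282.7060 * -1.3690 = -387.0245 kJ
dG = -498.6420 + 387.0245 = -111.6175 kJ (spontaneous)

dG = -111.6175 kJ, spontaneous


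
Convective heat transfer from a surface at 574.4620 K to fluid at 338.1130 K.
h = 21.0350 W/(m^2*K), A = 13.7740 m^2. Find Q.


dT = 236.3490 K
Q = 21.0350 * 13.7740 * 236.3490 = 68478.8351 W

68478.8351 W


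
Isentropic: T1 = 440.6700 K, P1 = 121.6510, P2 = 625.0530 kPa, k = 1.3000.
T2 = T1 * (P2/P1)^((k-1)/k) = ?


(k-1)/k = 0.2308
(P2/P1)^exp = 1.4589
T2 = 440.6700 * 1.4589 = 642.9016 K

642.9016 K


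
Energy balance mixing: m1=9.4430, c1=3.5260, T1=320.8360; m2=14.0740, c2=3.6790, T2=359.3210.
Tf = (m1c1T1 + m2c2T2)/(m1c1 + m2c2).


num = 29287.5724
den = 85.0743
Tf = 344.2589 K

344.2589 K


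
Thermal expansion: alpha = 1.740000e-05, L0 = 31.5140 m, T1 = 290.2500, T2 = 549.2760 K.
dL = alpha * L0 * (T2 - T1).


dT = 259.0260 K
dL = 1.740000e-05 * 31.5140 * 259.0260 = 0.142035 m
L_final = 31.656035 m

dL = 0.142035 m


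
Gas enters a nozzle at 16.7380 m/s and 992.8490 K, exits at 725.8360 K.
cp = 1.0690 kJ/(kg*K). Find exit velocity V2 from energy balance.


dT = 267.0130 K
2*cp*1000*dT = 570873.7940
V1^2 = 280.1606
V2 = sqrt(571153.9546) = 755.7473 m/s

755.7473 m/s


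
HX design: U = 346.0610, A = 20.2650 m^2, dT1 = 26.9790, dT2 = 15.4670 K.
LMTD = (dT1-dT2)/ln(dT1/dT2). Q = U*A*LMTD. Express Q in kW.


LMTD = 20.6920 K
Q = 346.0610 * 20.2650 * 20.6920 = 145111.5247 W = 145.1115 kW

145.1115 kW


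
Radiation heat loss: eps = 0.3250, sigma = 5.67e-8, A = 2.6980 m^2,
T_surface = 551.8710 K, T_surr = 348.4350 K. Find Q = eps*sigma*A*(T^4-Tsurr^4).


T^4 = 9.2758e+10
Tsurr^4 = 1.4740e+10
Q = 0.3250 * 5.67e-8 * 2.6980 * 7.8018e+10 = 3878.8578 W

3878.8578 W


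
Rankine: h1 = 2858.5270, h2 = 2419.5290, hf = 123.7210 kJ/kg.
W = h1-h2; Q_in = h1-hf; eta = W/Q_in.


W = 438.9980 kJ/kg
Q_in = 2734.8060 kJ/kg
eta = 0.1605 = 16.0523%

eta = 16.0523%


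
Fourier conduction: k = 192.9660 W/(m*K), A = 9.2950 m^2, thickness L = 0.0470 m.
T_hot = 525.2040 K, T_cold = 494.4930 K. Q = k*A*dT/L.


dT = 30.7110 K
Q = 192.9660 * 9.2950 * 30.7110 / 0.0470 = 1171996.4295 W

1171996.4295 W


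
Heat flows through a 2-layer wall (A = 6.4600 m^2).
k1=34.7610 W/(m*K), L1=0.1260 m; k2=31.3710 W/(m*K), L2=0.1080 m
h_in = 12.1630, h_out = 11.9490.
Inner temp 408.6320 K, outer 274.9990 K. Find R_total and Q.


R_conv_in = 1/(12.1630*6.4600) = 0.0127
R_1 = 0.1260/(34.7610*6.4600) = 0.0006
R_2 = 0.1080/(31.3710*6.4600) = 0.0005
R_conv_out = 1/(11.9490*6.4600) = 0.0130
R_total = 0.0268 K/W
Q = 133.6330 / 0.0268 = 4990.7744 W

R_total = 0.0268 K/W, Q = 4990.7744 W


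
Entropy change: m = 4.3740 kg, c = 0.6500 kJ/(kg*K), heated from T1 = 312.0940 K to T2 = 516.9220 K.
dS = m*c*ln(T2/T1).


T2/T1 = 1.6563
ln(T2/T1) = 0.5046
dS = 4.3740 * 0.6500 * 0.5046 = 1.4346 kJ/K

1.4346 kJ/K


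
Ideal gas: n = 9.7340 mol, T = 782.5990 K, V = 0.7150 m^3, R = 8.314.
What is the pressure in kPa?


P = nRT/V = 9.7340 * 8.314 * 782.5990 / 0.7150
= 63334.5444 / 0.7150 = 88579.7824 Pa = 88.5798 kPa

88.5798 kPa


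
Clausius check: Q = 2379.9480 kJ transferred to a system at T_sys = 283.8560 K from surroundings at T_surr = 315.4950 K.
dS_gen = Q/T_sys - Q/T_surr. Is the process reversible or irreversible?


dS_sys = 2379.9480/283.8560 = 8.3843 kJ/K
dS_surr = -2379.9480/315.4950 = -7.5435 kJ/K
dS_gen = 8.3843 - 7.5435 = 0.8408 kJ/K (irreversible)

dS_gen = 0.8408 kJ/K, irreversible


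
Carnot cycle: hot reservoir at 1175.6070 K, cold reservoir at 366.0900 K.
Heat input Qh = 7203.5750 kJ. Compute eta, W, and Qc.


eta = 1 - 366.0900/1175.6070 = 0.6886
W = 0.6886 * 7203.5750 = 4960.3451 kJ
Qc = 7203.5750 - 4960.3451 = 2243.2299 kJ

eta = 68.8595%, W = 4960.3451 kJ, Qc = 2243.2299 kJ


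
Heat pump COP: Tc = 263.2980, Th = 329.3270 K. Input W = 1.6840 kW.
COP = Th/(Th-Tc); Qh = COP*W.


COP = 329.3270 / 66.0290 = 4.9876
Qh = 4.9876 * 1.6840 = 8.3991 kW

COP = 4.9876, Qh = 8.3991 kW


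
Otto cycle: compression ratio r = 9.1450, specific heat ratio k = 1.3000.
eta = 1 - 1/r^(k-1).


r^(k-1) = 1.9425
eta = 1 - 1/1.9425 = 0.4852 = 48.5192%

48.5192%


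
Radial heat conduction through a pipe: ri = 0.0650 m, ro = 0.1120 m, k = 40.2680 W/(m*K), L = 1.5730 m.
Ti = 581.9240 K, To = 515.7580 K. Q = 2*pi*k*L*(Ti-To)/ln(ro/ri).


dT = 66.1660 K
ln(ro/ri) = 0.5441
Q = 2*pi*40.2680*1.5730*66.1660 / 0.5441 = 48396.6773 W

48396.6773 W


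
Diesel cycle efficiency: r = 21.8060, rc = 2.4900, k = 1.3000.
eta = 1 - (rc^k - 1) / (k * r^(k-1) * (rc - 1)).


r^(k-1) = 2.5210
rc^k = 3.2739
eta = 0.5343 = 53.4350%

53.4350%


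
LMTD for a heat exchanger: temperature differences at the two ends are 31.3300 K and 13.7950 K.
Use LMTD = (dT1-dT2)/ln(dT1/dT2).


dT1/dT2 = 2.2711
ln(dT1/dT2) = 0.8203
LMTD = 17.5350 / 0.8203 = 21.3771 K

21.3771 K


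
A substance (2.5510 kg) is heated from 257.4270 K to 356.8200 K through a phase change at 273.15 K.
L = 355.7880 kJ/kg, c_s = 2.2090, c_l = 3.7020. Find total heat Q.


Q1 (sensible, solid) = 2.5510 * 2.2090 * 15.7230 = 88.6016 kJ
Q2 (latent) = 2.5510 * 355.7880 = 907.6152 kJ
Q3 (sensible, liquid) = 2.5510 * 3.7020 * 83.6700 = 790.1629 kJ
Q_total = 1786.3797 kJ

1786.3797 kJ


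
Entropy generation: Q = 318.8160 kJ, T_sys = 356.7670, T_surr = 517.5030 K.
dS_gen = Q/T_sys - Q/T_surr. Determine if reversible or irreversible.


dS_sys = 318.8160/356.7670 = 0.8936 kJ/K
dS_surr = -318.8160/517.5030 = -0.6161 kJ/K
dS_gen = 0.8936 - 0.6161 = 0.2776 kJ/K (irreversible)

dS_gen = 0.2776 kJ/K, irreversible


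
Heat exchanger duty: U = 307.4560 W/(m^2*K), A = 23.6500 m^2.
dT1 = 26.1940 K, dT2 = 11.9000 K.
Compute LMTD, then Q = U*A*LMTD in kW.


LMTD = 18.1168 K
Q = 307.4560 * 23.6500 * 18.1168 = 131733.2203 W = 131.7332 kW

131.7332 kW


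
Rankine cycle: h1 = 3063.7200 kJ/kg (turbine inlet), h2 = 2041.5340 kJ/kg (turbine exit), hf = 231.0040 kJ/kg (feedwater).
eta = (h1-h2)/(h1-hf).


W = 1022.1860 kJ/kg
Q_in = 2832.7160 kJ/kg
eta = 0.3609 = 36.0850%

eta = 36.0850%


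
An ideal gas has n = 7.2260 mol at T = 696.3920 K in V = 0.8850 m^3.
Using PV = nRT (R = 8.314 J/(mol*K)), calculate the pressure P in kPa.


P = nRT/V = 7.2260 * 8.314 * 696.3920 / 0.8850
= 41837.1171 / 0.8850 = 47273.5787 Pa = 47.2736 kPa

47.2736 kPa


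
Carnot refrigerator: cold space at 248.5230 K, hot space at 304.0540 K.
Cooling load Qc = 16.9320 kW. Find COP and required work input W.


COP = 248.5230 / 55.5310 = 4.4754
W = 16.9320 / 4.4754 = 3.7834 kW

COP = 4.4754, W = 3.7834 kW


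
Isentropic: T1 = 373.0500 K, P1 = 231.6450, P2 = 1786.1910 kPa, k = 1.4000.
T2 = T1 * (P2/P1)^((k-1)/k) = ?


(k-1)/k = 0.2857
(P2/P1)^exp = 1.7925
T2 = 373.0500 * 1.7925 = 668.6912 K

668.6912 K


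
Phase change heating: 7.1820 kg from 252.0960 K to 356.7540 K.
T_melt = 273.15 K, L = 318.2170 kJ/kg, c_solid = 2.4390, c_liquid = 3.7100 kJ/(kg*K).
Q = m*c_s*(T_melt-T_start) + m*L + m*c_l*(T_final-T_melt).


Q1 (sensible, solid) = 7.1820 * 2.4390 * 21.0540 = 368.8008 kJ
Q2 (latent) = 7.1820 * 318.2170 = 2285.4345 kJ
Q3 (sensible, liquid) = 7.1820 * 3.7100 * 83.6040 = 2227.6470 kJ
Q_total = 4881.8822 kJ

4881.8822 kJ


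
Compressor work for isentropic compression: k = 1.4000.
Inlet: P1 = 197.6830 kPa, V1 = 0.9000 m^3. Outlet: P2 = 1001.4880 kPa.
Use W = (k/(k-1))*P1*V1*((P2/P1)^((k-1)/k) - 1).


(k-1)/k = 0.2857
(P2/P1)^exp = 1.5898
W = 3.5000 * 197.6830 * 0.9000 * (1.5898 - 1) = 367.2548 kJ

367.2548 kJ


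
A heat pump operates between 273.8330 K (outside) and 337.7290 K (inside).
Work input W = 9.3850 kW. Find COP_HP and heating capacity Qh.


COP = 337.7290 / 63.8960 = 5.2856
Qh = 5.2856 * 9.3850 = 49.6054 kW

COP = 5.2856, Qh = 49.6054 kW


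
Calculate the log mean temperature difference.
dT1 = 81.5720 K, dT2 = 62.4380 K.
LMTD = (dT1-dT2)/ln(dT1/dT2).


dT1/dT2 = 1.3064
ln(dT1/dT2) = 0.2673
LMTD = 19.1340 / 0.2673 = 71.5793 K

71.5793 K


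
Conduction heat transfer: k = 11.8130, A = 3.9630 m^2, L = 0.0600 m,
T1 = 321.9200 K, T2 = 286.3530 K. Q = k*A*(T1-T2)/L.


dT = 35.5670 K
Q = 11.8130 * 3.9630 * 35.5670 / 0.0600 = 27751.1037 W

27751.1037 W


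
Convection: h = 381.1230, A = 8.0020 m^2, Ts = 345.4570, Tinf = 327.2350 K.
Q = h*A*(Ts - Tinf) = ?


dT = 18.2220 K
Q = 381.1230 * 8.0020 * 18.2220 = 55572.4761 W

55572.4761 W


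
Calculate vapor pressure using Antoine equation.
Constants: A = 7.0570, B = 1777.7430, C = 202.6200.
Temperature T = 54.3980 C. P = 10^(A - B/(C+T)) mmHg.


C+T = 257.0180
B/(C+T) = 6.9168
log10(P) = 7.0570 - 6.9168 = 0.1402
P = 10^0.1402 = 1.3810 mmHg

1.3810 mmHg


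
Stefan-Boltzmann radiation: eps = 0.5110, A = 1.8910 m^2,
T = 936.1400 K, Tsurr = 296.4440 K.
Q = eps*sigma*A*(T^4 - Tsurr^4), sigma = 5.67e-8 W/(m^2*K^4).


T^4 = 7.6800e+11
Tsurr^4 = 7.7227e+09
Q = 0.5110 * 5.67e-8 * 1.8910 * 7.6028e+11 = 41655.2271 W

41655.2271 W


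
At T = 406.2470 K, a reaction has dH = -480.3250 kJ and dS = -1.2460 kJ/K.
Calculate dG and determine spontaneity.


T*dS = 406.2470 * -1.2460 = -506.1838 kJ
dG = -480.3250 + 506.1838 = 25.8588 kJ (non-spontaneous)

dG = 25.8588 kJ, non-spontaneous


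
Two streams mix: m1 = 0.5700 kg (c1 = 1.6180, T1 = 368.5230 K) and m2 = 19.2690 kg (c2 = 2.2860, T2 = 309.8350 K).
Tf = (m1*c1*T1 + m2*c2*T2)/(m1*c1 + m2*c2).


num = 13987.7755
den = 44.9712
Tf = 311.0386 K

311.0386 K


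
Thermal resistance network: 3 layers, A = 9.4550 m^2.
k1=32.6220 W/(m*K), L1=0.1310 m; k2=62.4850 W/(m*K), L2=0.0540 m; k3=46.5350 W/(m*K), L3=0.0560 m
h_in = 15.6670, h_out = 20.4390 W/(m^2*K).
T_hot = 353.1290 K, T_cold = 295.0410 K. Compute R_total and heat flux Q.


R_conv_in = 1/(15.6670*9.4550) = 0.0068
R_1 = 0.1310/(32.6220*9.4550) = 0.0004
R_2 = 0.0540/(62.4850*9.4550) = 9.1402e-05
R_3 = 0.0560/(46.5350*9.4550) = 0.0001
R_conv_out = 1/(20.4390*9.4550) = 0.0052
R_total = 0.0126 K/W
Q = 58.0880 / 0.0126 = 4621.6107 W

R_total = 0.0126 K/W, Q = 4621.6107 W


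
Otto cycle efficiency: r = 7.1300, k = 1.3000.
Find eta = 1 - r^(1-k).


r^(k-1) = 1.8027
eta = 1 - 1/1.8027 = 0.4453 = 44.5281%

44.5281%


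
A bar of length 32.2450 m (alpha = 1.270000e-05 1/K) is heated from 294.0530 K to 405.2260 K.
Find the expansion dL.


dT = 111.1730 K
dL = 1.270000e-05 * 32.2450 * 111.1730 = 0.045527 m
L_final = 32.290527 m

dL = 0.045527 m


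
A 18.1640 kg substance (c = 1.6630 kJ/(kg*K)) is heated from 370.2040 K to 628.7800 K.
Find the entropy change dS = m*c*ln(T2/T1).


T2/T1 = 1.6985
ln(T2/T1) = 0.5297
dS = 18.1640 * 1.6630 * 0.5297 = 16.0013 kJ/K

16.0013 kJ/K


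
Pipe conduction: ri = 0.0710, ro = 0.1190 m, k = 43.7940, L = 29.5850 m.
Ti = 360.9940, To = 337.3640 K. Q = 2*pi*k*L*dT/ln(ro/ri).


dT = 23.6300 K
ln(ro/ri) = 0.5164
Q = 2*pi*43.7940*29.5850*23.6300 / 0.5164 = 372483.3498 W

372483.3498 W


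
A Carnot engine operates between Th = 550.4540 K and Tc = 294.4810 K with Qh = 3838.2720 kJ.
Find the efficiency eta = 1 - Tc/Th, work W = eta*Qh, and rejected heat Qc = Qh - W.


eta = 1 - 294.4810/550.4540 = 0.4650
W = 0.4650 * 3838.2720 = 1784.8794 kJ
Qc = 3838.2720 - 1784.8794 = 2053.3926 kJ

eta = 46.5022%, W = 1784.8794 kJ, Qc = 2053.3926 kJ


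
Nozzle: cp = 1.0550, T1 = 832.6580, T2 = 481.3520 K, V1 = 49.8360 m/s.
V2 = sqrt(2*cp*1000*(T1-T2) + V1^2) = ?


dT = 351.3060 K
2*cp*1000*dT = 741255.6600
V1^2 = 2483.6269
V2 = sqrt(743739.2869) = 862.4032 m/s

862.4032 m/s


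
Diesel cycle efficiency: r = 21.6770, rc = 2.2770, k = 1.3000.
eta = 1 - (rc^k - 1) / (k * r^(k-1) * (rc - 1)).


r^(k-1) = 2.5165
rc^k = 2.9146
eta = 0.5417 = 54.1717%

54.1717%


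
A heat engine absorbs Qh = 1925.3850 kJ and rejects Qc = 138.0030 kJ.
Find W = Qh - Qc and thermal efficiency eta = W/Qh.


W = 1925.3850 - 138.0030 = 1787.3820 kJ
eta = 1787.3820 / 1925.3850 = 0.9283 = 92.8324%

W = 1787.3820 kJ, eta = 92.8324%


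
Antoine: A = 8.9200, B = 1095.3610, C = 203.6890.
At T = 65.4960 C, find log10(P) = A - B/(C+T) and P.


C+T = 269.1850
B/(C+T) = 4.0692
log10(P) = 8.9200 - 4.0692 = 4.8508
P = 10^4.8508 = 70929.1125 mmHg

70929.1125 mmHg


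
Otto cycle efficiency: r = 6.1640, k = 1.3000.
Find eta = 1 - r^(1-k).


r^(k-1) = 1.7257
eta = 1 - 1/1.7257 = 0.4205 = 42.0516%

42.0516%


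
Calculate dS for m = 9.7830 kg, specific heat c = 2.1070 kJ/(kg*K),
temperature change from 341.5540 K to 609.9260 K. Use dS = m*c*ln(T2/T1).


T2/T1 = 1.7857
ln(T2/T1) = 0.5798
dS = 9.7830 * 2.1070 * 0.5798 = 11.9519 kJ/K

11.9519 kJ/K


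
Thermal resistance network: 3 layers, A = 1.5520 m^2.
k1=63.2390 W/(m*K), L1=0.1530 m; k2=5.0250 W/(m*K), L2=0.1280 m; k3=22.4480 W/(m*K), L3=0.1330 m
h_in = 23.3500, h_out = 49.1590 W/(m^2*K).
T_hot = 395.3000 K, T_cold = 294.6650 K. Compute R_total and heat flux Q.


R_conv_in = 1/(23.3500*1.5520) = 0.0276
R_1 = 0.1530/(63.2390*1.5520) = 0.0016
R_2 = 0.1280/(5.0250*1.5520) = 0.0164
R_3 = 0.1330/(22.4480*1.5520) = 0.0038
R_conv_out = 1/(49.1590*1.5520) = 0.0131
R_total = 0.0625 K/W
Q = 100.6350 / 0.0625 = 1610.4000 W

R_total = 0.0625 K/W, Q = 1610.4000 W


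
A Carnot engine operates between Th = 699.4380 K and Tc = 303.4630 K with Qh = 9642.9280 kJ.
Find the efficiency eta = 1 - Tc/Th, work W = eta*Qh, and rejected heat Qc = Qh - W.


eta = 1 - 303.4630/699.4380 = 0.5661
W = 0.5661 * 9642.9280 = 5459.1807 kJ
Qc = 9642.9280 - 5459.1807 = 4183.7473 kJ

eta = 56.6133%, W = 5459.1807 kJ, Qc = 4183.7473 kJ


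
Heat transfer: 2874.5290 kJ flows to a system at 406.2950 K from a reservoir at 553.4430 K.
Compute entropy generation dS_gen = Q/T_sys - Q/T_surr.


dS_sys = 2874.5290/406.2950 = 7.0750 kJ/K
dS_surr = -2874.5290/553.4430 = -5.1939 kJ/K
dS_gen = 7.0750 - 5.1939 = 1.8811 kJ/K (irreversible)

dS_gen = 1.8811 kJ/K, irreversible


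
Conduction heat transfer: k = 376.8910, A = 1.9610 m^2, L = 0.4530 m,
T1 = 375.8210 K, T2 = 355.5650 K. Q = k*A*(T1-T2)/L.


dT = 20.2560 K
Q = 376.8910 * 1.9610 * 20.2560 / 0.4530 = 33048.2789 W

33048.2789 W


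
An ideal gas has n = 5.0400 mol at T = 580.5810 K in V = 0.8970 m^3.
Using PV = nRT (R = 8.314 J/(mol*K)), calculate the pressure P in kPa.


P = nRT/V = 5.0400 * 8.314 * 580.5810 / 0.8970
= 24327.8302 / 0.8970 = 27121.3269 Pa = 27.1213 kPa

27.1213 kPa


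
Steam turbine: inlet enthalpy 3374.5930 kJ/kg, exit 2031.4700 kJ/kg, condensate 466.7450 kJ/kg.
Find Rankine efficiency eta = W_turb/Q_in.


W = 1343.1230 kJ/kg
Q_in = 2907.8480 kJ/kg
eta = 0.4619 = 46.1896%

eta = 46.1896%


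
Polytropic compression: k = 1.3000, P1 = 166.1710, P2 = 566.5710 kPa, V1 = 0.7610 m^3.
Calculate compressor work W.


(k-1)/k = 0.2308
(P2/P1)^exp = 1.3272
W = 4.3333 * 166.1710 * 0.7610 * (1.3272 - 1) = 179.2882 kJ

179.2882 kJ


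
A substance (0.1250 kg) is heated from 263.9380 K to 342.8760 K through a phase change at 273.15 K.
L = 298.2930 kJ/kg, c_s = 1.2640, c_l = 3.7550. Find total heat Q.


Q1 (sensible, solid) = 0.1250 * 1.2640 * 9.2120 = 1.4555 kJ
Q2 (latent) = 0.1250 * 298.2930 = 37.2866 kJ
Q3 (sensible, liquid) = 0.1250 * 3.7550 * 69.7260 = 32.7276 kJ
Q_total = 71.4698 kJ

71.4698 kJ


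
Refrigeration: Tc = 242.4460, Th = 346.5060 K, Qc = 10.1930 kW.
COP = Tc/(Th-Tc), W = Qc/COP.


COP = 242.4460 / 104.0600 = 2.3299
W = 10.1930 / 2.3299 = 4.3749 kW

COP = 2.3299, W = 4.3749 kW


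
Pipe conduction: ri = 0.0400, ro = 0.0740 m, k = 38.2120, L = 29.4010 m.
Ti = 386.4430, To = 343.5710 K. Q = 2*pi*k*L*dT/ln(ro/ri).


dT = 42.8720 K
ln(ro/ri) = 0.6152
Q = 2*pi*38.2120*29.4010*42.8720 / 0.6152 = 491936.7808 W

491936.7808 W


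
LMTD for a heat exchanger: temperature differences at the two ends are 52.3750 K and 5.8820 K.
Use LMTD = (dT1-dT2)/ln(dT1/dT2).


dT1/dT2 = 8.9043
ln(dT1/dT2) = 2.1865
LMTD = 46.4930 / 2.1865 = 21.2633 K

21.2633 K


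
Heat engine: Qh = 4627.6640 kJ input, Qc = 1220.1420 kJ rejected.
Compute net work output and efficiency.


W = 4627.6640 - 1220.1420 = 3407.5220 kJ
eta = 3407.5220 / 4627.6640 = 0.7363 = 73.6337%

W = 3407.5220 kJ, eta = 73.6337%


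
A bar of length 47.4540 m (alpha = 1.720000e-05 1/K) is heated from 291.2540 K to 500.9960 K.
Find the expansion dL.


dT = 209.7420 K
dL = 1.720000e-05 * 47.4540 * 209.7420 = 0.171193 m
L_final = 47.625193 m

dL = 0.171193 m


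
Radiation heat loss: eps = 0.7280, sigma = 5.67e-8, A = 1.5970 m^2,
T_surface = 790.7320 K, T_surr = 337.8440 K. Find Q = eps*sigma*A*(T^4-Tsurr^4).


T^4 = 3.9095e+11
Tsurr^4 = 1.3028e+10
Q = 0.7280 * 5.67e-8 * 1.5970 * 3.7792e+11 = 24912.5325 W

24912.5325 W


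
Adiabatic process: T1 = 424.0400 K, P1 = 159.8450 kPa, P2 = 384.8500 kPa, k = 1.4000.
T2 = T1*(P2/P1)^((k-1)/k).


(k-1)/k = 0.2857
(P2/P1)^exp = 1.2854
T2 = 424.0400 * 1.2854 = 545.0461 K

545.0461 K


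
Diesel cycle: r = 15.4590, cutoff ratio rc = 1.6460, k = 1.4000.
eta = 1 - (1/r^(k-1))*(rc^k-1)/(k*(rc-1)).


r^(k-1) = 2.9900
rc^k = 2.0091
eta = 0.6268 = 62.6834%

62.6834%


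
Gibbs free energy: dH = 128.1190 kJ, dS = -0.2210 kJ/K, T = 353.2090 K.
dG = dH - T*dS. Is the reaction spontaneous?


T*dS = 353.2090 * -0.2210 = -78.0592 kJ
dG = 128.1190 + 78.0592 = 206.1782 kJ (non-spontaneous)

dG = 206.1782 kJ, non-spontaneous


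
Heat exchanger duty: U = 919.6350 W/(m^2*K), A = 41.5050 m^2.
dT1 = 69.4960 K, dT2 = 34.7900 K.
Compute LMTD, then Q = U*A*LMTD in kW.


LMTD = 50.1576 K
Q = 919.6350 * 41.5050 * 50.1576 = 1914487.4871 W = 1914.4875 kW

1914.4875 kW


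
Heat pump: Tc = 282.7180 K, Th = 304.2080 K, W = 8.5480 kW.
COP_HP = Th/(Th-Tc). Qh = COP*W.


COP = 304.2080 / 21.4900 = 14.1558
Qh = 14.1558 * 8.5480 = 121.0037 kW

COP = 14.1558, Qh = 121.0037 kW


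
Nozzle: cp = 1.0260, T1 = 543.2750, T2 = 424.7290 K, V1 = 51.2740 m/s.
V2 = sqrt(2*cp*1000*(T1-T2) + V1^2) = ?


dT = 118.5460 K
2*cp*1000*dT = 243256.3920
V1^2 = 2629.0231
V2 = sqrt(245885.4151) = 495.8683 m/s

495.8683 m/s


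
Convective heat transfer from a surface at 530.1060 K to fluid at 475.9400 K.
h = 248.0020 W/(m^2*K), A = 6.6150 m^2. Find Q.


dT = 54.1660 K
Q = 248.0020 * 6.6150 * 54.1660 = 88861.1229 W

88861.1229 W


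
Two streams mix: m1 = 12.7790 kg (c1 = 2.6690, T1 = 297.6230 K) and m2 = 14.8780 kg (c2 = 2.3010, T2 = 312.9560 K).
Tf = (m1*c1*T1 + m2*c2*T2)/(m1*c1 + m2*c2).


num = 20864.8953
den = 68.3414
Tf = 305.3038 K

305.3038 K


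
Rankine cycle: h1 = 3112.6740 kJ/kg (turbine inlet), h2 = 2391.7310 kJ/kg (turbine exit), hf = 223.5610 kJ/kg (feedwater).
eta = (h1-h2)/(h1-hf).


W = 720.9430 kJ/kg
Q_in = 2889.1130 kJ/kg
eta = 0.2495 = 24.9538%

eta = 24.9538%


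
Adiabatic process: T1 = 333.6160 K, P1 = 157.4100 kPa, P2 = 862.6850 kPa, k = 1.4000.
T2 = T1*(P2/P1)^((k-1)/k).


(k-1)/k = 0.2857
(P2/P1)^exp = 1.6259
T2 = 333.6160 * 1.6259 = 542.4232 K

542.4232 K


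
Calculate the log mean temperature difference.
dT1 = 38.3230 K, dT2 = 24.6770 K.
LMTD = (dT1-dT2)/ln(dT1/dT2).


dT1/dT2 = 1.5530
ln(dT1/dT2) = 0.4402
LMTD = 13.6460 / 0.4402 = 31.0011 K

31.0011 K


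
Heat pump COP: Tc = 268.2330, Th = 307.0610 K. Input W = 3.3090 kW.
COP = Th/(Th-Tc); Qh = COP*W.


COP = 307.0610 / 38.8280 = 7.9082
Qh = 7.9082 * 3.3090 = 26.1684 kW

COP = 7.9082, Qh = 26.1684 kW


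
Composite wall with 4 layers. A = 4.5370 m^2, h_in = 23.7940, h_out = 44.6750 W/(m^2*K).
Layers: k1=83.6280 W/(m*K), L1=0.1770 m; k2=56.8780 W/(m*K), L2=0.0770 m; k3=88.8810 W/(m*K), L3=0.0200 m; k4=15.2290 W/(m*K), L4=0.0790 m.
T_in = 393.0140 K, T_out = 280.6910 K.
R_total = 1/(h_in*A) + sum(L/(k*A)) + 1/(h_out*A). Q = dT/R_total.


R_conv_in = 1/(23.7940*4.5370) = 0.0093
R_1 = 0.1770/(83.6280*4.5370) = 0.0005
R_2 = 0.0770/(56.8780*4.5370) = 0.0003
R_3 = 0.0200/(88.8810*4.5370) = 4.9597e-05
R_4 = 0.0790/(15.2290*4.5370) = 0.0011
R_conv_out = 1/(44.6750*4.5370) = 0.0049
R_total = 0.0162 K/W
Q = 112.3230 / 0.0162 = 6952.9427 W

R_total = 0.0162 K/W, Q = 6952.9427 W


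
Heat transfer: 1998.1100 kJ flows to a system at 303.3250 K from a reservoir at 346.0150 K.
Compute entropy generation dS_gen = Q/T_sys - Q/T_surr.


dS_sys = 1998.1100/303.3250 = 6.5874 kJ/K
dS_surr = -1998.1100/346.0150 = -5.7746 kJ/K
dS_gen = 6.5874 - 5.7746 = 0.8127 kJ/K (irreversible)

dS_gen = 0.8127 kJ/K, irreversible


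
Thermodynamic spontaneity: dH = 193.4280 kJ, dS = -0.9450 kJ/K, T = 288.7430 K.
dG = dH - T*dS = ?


T*dS = 288.7430 * -0.9450 = -272.8621 kJ
dG = 193.4280 + 272.8621 = 466.2901 kJ (non-spontaneous)

dG = 466.2901 kJ, non-spontaneous


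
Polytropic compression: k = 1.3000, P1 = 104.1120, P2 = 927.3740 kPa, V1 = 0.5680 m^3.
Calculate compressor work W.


(k-1)/k = 0.2308
(P2/P1)^exp = 1.6564
W = 4.3333 * 104.1120 * 0.5680 * (1.6564 - 1) = 168.2140 kJ

168.2140 kJ


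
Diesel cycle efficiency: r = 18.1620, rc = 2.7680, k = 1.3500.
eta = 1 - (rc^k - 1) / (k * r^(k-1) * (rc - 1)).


r^(k-1) = 2.7587
rc^k = 3.9530
eta = 0.5515 = 55.1527%

55.1527%


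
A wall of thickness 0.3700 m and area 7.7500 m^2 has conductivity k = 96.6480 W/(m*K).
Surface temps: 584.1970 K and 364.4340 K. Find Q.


dT = 219.7630 K
Q = 96.6480 * 7.7500 * 219.7630 / 0.3700 = 444884.6535 W

444884.6535 W


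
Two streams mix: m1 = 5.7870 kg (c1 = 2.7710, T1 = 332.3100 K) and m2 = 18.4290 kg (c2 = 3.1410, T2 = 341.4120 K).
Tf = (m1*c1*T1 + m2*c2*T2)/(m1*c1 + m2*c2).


num = 25091.6496
den = 73.9213
Tf = 339.4375 K

339.4375 K


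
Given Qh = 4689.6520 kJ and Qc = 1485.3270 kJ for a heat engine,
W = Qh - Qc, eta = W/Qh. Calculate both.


W = 4689.6520 - 1485.3270 = 3204.3250 kJ
eta = 3204.3250 / 4689.6520 = 0.6833 = 68.3276%

W = 3204.3250 kJ, eta = 68.3276%


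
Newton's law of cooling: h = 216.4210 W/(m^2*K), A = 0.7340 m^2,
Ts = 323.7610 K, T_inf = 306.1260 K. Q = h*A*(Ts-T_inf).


dT = 17.6350 K
Q = 216.4210 * 0.7340 * 17.6350 = 2801.3729 W

2801.3729 W


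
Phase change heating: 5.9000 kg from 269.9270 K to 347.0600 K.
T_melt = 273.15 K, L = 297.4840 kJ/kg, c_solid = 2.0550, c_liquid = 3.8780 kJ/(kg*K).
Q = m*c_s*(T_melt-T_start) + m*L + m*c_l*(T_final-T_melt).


Q1 (sensible, solid) = 5.9000 * 2.0550 * 3.2230 = 39.0773 kJ
Q2 (latent) = 5.9000 * 297.4840 = 1755.1556 kJ
Q3 (sensible, liquid) = 5.9000 * 3.8780 * 73.9100 = 1691.0756 kJ
Q_total = 3485.3084 kJ

3485.3084 kJ


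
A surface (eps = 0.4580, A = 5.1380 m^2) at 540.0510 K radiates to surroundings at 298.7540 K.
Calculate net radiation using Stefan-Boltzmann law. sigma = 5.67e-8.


T^4 = 8.5063e+10
Tsurr^4 = 7.9663e+09
Q = 0.4580 * 5.67e-8 * 5.1380 * 7.7096e+10 = 10286.7182 W

10286.7182 W


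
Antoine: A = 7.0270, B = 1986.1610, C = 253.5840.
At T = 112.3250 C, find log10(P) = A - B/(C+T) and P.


C+T = 365.9090
B/(C+T) = 5.4280
log10(P) = 7.0270 - 5.4280 = 1.5990
P = 10^1.5990 = 39.7174 mmHg

39.7174 mmHg


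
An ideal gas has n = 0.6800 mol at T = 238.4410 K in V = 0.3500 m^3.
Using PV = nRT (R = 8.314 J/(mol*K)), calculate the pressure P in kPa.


P = nRT/V = 0.6800 * 8.314 * 238.4410 / 0.3500
= 1348.0310 / 0.3500 = 3851.5170 Pa = 3.8515 kPa

3.8515 kPa


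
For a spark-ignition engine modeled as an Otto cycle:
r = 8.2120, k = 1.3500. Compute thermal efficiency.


r^(k-1) = 2.0896
eta = 1 - 1/2.0896 = 0.5214 = 52.1433%

52.1433%


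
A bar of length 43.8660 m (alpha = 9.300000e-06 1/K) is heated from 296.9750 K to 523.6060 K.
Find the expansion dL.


dT = 226.6310 K
dL = 9.300000e-06 * 43.8660 * 226.6310 = 0.092455 m
L_final = 43.958455 m

dL = 0.092455 m


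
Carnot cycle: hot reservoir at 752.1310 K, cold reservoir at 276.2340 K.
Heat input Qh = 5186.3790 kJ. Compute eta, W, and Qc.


eta = 1 - 276.2340/752.1310 = 0.6327
W = 0.6327 * 5186.3790 = 3281.5855 kJ
Qc = 5186.3790 - 3281.5855 = 1904.7935 kJ

eta = 63.2732%, W = 3281.5855 kJ, Qc = 1904.7935 kJ


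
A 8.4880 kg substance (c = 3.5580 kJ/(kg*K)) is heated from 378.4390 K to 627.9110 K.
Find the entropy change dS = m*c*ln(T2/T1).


T2/T1 = 1.6592
ln(T2/T1) = 0.5063
dS = 8.4880 * 3.5580 * 0.5063 = 15.2917 kJ/K

15.2917 kJ/K


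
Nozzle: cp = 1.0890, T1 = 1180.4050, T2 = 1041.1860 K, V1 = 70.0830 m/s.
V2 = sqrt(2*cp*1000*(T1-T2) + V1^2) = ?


dT = 139.2190 K
2*cp*1000*dT = 303218.9820
V1^2 = 4911.6269
V2 = sqrt(308130.6089) = 555.0951 m/s

555.0951 m/s


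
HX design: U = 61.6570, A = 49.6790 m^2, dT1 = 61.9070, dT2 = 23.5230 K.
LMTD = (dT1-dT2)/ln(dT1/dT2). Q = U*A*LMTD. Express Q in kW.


LMTD = 39.6670 K
Q = 61.6570 * 49.6790 * 39.6670 = 121502.4690 W = 121.5025 kW

121.5025 kW


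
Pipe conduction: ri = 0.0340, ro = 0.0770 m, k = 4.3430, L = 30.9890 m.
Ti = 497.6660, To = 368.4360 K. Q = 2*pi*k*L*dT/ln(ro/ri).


dT = 129.2300 K
ln(ro/ri) = 0.8174
Q = 2*pi*4.3430*30.9890*129.2300 / 0.8174 = 133684.8265 W

133684.8265 W


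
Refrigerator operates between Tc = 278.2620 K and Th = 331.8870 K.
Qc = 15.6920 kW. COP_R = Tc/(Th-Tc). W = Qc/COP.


COP = 278.2620 / 53.6250 = 5.1890
W = 15.6920 / 5.1890 = 3.0241 kW

COP = 5.1890, W = 3.0241 kW


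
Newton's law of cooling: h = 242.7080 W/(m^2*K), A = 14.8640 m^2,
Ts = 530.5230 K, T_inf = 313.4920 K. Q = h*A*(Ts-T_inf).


dT = 217.0310 K
Q = 242.7080 * 14.8640 * 217.0310 = 782963.5775 W

782963.5775 W


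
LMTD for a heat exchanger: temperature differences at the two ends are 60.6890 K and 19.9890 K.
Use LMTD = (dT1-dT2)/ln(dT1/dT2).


dT1/dT2 = 3.0361
ln(dT1/dT2) = 1.1106
LMTD = 40.7000 / 1.1106 = 36.6475 K

36.6475 K


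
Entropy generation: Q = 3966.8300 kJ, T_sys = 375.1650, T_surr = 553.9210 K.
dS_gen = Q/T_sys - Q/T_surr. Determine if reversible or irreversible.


dS_sys = 3966.8300/375.1650 = 10.5736 kJ/K
dS_surr = -3966.8300/553.9210 = -7.1614 kJ/K
dS_gen = 10.5736 - 7.1614 = 3.4122 kJ/K (irreversible)

dS_gen = 3.4122 kJ/K, irreversible


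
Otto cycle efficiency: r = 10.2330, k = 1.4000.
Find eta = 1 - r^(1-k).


r^(k-1) = 2.5351
eta = 1 - 1/2.5351 = 0.6055 = 60.5544%

60.5544%


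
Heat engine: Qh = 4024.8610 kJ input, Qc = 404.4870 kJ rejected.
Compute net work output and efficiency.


W = 4024.8610 - 404.4870 = 3620.3740 kJ
eta = 3620.3740 / 4024.8610 = 0.8995 = 89.9503%

W = 3620.3740 kJ, eta = 89.9503%


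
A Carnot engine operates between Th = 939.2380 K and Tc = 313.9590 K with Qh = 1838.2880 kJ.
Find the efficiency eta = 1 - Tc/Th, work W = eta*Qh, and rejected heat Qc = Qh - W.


eta = 1 - 313.9590/939.2380 = 0.6657
W = 0.6657 * 1838.2880 = 1223.8036 kJ
Qc = 1838.2880 - 1223.8036 = 614.4844 kJ

eta = 66.5730%, W = 1223.8036 kJ, Qc = 614.4844 kJ


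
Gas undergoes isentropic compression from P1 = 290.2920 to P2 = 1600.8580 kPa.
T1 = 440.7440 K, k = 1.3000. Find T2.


(k-1)/k = 0.2308
(P2/P1)^exp = 1.4829
T2 = 440.7440 * 1.4829 = 653.5907 K

653.5907 K


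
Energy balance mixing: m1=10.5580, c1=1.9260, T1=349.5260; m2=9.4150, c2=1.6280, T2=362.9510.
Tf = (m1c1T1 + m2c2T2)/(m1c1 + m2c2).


num = 12670.6842
den = 35.6623
Tf = 355.2960 K

355.2960 K


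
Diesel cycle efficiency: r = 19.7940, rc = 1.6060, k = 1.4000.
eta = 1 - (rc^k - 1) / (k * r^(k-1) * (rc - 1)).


r^(k-1) = 3.3008
rc^k = 1.9411
eta = 0.6639 = 66.3943%

66.3943%


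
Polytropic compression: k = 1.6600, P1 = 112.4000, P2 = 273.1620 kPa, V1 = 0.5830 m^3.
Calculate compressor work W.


(k-1)/k = 0.3976
(P2/P1)^exp = 1.4234
W = 2.5152 * 112.4000 * 0.5830 * (1.4234 - 1) = 69.7859 kJ

69.7859 kJ


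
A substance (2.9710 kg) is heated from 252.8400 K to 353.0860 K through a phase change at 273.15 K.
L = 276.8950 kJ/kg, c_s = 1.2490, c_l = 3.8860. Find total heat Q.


Q1 (sensible, solid) = 2.9710 * 1.2490 * 20.3100 = 75.3659 kJ
Q2 (latent) = 2.9710 * 276.8950 = 822.6550 kJ
Q3 (sensible, liquid) = 2.9710 * 3.8860 * 79.9360 = 922.8856 kJ
Q_total = 1820.9065 kJ

1820.9065 kJ


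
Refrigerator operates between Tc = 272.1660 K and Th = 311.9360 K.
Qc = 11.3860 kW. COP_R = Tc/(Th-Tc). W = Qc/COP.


COP = 272.1660 / 39.7700 = 6.8435
W = 11.3860 / 6.8435 = 1.6638 kW

COP = 6.8435, W = 1.6638 kW


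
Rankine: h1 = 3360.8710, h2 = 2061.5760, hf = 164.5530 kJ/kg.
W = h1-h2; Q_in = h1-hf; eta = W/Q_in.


W = 1299.2950 kJ/kg
Q_in = 3196.3180 kJ/kg
eta = 0.4065 = 40.6497%

eta = 40.6497%


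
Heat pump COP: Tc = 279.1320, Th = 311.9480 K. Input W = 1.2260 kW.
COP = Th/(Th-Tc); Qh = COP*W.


COP = 311.9480 / 32.8160 = 9.5060
Qh = 9.5060 * 1.2260 = 11.6543 kW

COP = 9.5060, Qh = 11.6543 kW


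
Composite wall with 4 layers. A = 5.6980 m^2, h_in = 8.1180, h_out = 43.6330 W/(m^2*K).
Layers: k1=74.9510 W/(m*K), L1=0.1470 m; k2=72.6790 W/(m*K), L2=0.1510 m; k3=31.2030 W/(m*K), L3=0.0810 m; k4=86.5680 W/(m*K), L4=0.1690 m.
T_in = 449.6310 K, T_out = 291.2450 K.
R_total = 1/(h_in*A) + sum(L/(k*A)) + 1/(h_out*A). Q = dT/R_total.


R_conv_in = 1/(8.1180*5.6980) = 0.0216
R_1 = 0.1470/(74.9510*5.6980) = 0.0003
R_2 = 0.1510/(72.6790*5.6980) = 0.0004
R_3 = 0.0810/(31.2030*5.6980) = 0.0005
R_4 = 0.1690/(86.5680*5.6980) = 0.0003
R_conv_out = 1/(43.6330*5.6980) = 0.0040
R_total = 0.0271 K/W
Q = 158.3860 / 0.0271 = 5834.1978 W

R_total = 0.0271 K/W, Q = 5834.1978 W


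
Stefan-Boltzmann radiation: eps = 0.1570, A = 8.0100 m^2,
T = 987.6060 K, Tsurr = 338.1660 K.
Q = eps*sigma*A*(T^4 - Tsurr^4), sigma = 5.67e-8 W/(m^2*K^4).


T^4 = 9.5134e+11
Tsurr^4 = 1.3077e+10
Q = 0.1570 * 5.67e-8 * 8.0100 * 9.3826e+11 = 66901.9482 W

66901.9482 W


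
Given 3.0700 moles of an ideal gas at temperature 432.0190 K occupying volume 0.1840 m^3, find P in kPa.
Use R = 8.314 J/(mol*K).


P = nRT/V = 3.0700 * 8.314 * 432.0190 / 0.1840
= 11026.8443 / 0.1840 = 59928.5017 Pa = 59.9285 kPa

59.9285 kPa


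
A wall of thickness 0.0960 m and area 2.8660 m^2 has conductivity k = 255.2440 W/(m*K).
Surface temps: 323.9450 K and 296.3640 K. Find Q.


dT = 27.5810 K
Q = 255.2440 * 2.8660 * 27.5810 / 0.0960 = 210169.8931 W

210169.8931 W


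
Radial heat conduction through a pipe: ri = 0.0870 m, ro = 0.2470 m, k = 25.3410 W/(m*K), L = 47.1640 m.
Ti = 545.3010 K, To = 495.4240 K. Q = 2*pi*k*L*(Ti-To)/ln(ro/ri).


dT = 49.8770 K
ln(ro/ri) = 1.0435
Q = 2*pi*25.3410*47.1640*49.8770 / 1.0435 = 358947.0194 W

358947.0194 W


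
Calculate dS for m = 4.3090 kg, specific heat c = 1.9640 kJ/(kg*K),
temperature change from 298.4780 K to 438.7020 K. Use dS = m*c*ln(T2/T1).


T2/T1 = 1.4698
ln(T2/T1) = 0.3851
dS = 4.3090 * 1.9640 * 0.3851 = 3.2593 kJ/K

3.2593 kJ/K


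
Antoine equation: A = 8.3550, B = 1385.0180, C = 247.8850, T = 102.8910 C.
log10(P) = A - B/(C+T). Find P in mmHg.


C+T = 350.7760
B/(C+T) = 3.9484
log10(P) = 8.3550 - 3.9484 = 4.4066
P = 10^4.4066 = 25501.1620 mmHg

25501.1620 mmHg


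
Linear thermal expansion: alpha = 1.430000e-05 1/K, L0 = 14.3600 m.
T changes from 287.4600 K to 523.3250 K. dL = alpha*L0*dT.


dT = 235.8650 K
dL = 1.430000e-05 * 14.3600 * 235.8650 = 0.048434 m
L_final = 14.408434 m

dL = 0.048434 m


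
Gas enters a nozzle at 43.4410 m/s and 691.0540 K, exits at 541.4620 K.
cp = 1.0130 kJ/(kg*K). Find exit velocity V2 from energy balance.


dT = 149.5920 K
2*cp*1000*dT = 303073.3920
V1^2 = 1887.1205
V2 = sqrt(304960.5125) = 552.2323 m/s

552.2323 m/s


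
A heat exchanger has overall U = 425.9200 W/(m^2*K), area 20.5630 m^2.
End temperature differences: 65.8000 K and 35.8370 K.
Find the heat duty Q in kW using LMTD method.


LMTD = 49.3105 K
Q = 425.9200 * 20.5630 * 49.3105 = 431871.1494 W = 431.8711 kW

431.8711 kW


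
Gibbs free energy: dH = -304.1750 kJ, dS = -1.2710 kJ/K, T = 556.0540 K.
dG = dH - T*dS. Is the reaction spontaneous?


T*dS = 556.0540 * -1.2710 = -706.7446 kJ
dG = -304.1750 + 706.7446 = 402.5696 kJ (non-spontaneous)

dG = 402.5696 kJ, non-spontaneous


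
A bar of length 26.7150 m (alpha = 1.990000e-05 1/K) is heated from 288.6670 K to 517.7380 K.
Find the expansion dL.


dT = 229.0710 K
dL = 1.990000e-05 * 26.7150 * 229.0710 = 0.121781 m
L_final = 26.836781 m

dL = 0.121781 m


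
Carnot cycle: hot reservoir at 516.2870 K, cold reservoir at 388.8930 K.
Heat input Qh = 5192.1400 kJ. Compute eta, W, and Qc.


eta = 1 - 388.8930/516.2870 = 0.2468
W = 0.2468 * 5192.1400 = 1281.1624 kJ
Qc = 5192.1400 - 1281.1624 = 3910.9776 kJ

eta = 24.6750%, W = 1281.1624 kJ, Qc = 3910.9776 kJ
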